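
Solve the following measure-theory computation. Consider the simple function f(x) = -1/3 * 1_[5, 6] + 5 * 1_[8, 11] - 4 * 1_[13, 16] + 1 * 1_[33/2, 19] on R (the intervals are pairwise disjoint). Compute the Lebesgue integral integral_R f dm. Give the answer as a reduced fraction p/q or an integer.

For a simple function f = sum_i c_i * 1_{A_i} with disjoint A_i,
  integral f dm = sum_i c_i * m(A_i).
Lengths of the A_i:
  m(A_1) = 6 - 5 = 1.
  m(A_2) = 11 - 8 = 3.
  m(A_3) = 16 - 13 = 3.
  m(A_4) = 19 - 33/2 = 5/2.
Contributions c_i * m(A_i):
  (-1/3) * (1) = -1/3.
  (5) * (3) = 15.
  (-4) * (3) = -12.
  (1) * (5/2) = 5/2.
Total: -1/3 + 15 - 12 + 5/2 = 31/6.

31/6


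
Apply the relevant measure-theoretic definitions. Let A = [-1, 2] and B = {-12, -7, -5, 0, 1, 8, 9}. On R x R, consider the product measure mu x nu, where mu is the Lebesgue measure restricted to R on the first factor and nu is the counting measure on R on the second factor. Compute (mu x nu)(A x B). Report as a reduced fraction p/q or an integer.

For a measurable rectangle A x B, the product measure satisfies
  (mu x nu)(A x B) = mu(A) * nu(B).
  mu(A) = 3.
  nu(B) = 7.
  (mu x nu)(A x B) = 3 * 7 = 21.

21


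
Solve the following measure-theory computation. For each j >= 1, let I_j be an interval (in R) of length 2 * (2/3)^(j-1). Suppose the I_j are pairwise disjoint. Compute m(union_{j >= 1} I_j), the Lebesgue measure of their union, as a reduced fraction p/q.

By countable additivity of the Lebesgue measure on pairwise disjoint measurable sets,
  m(union_{j >= 1} I_j) = sum_{j >= 1} m(I_j) = sum_{j >= 1} a * r^(j-1),
  with a = 2 and r = 2/3.
Since 0 < r = 2/3 < 1, the geometric series converges:
  sum_{j >= 1} a * r^(j-1) = a / (1 - r).
  = 2 / (1 - 2/3)
  = 2 / (1/3)
  = 6.

6


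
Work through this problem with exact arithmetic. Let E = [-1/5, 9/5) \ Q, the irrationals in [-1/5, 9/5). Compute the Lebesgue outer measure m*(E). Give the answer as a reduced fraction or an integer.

The interval I = [-1/5, 9/5) has m(I) = 9/5 - (-1/5) = 2 (endpoints are measure-zero, so open/closed/half-open agree). Write I = (I cap Q) u (I \ Q). The rationals in I are countable, so m*(I cap Q) = 0 (cover each rational by intervals whose total length is arbitrarily small). By countable subadditivity m*(I) <= m*(I cap Q) + m*(I \ Q), hence m*(I \ Q) >= m(I) = 2. The reverse inequality m*(I \ Q) <= m*(I) = 2 is trivial since (I \ Q) is a subset of I. Therefore m*(I \ Q) = 2.

2


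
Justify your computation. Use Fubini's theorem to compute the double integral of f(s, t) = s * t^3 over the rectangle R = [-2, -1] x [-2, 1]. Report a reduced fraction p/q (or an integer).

f(s, t) is a tensor product of a function of s and a function of t, and both factors are bounded continuous (hence Lebesgue integrable) on the rectangle, so Fubini's theorem applies:
  integral_R f d(m x m) = (integral_a1^b1 s ds) * (integral_a2^b2 t^3 dt).
Inner integral in s: integral_{-2}^{-1} s ds = ((-1)^2 - (-2)^2)/2
  = -3/2.
Inner integral in t: integral_{-2}^{1} t^3 dt = (1^4 - (-2)^4)/4
  = -15/4.
Product: (-3/2) * (-15/4) = 45/8.

45/8


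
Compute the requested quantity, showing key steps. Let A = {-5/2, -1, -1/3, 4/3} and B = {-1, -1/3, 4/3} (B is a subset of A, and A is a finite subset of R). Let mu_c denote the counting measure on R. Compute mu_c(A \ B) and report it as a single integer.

Counting measure assigns mu_c(E) = |E| (number of elements) when E is finite. For B subset A, A \ B is the set of elements of A not in B, so |A \ B| = |A| - |B|.
|A| = 4, |B| = 3, so mu_c(A \ B) = 4 - 3 = 1.

1


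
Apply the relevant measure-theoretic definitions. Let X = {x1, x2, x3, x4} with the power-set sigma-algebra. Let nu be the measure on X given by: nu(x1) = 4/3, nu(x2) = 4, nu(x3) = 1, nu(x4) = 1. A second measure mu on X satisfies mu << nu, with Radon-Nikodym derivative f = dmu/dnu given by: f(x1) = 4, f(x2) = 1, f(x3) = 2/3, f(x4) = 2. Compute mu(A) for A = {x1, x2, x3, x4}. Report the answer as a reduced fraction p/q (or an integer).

By the defining property of the Radon-Nikodym derivative, for every measurable set A,
  mu(A) = integral_A f dnu.
Since nu is a discrete measure concentrated on the atoms of X, the integral over A reduces to the sum
  mu(A) = sum_{x in A} f(x) * nu({x}).
Computing each term:
  x1: f(x1) * nu(x1) = 4 * 4/3 = 16/3.
  x2: f(x2) * nu(x2) = 1 * 4 = 4.
  x3: f(x3) * nu(x3) = 2/3 * 1 = 2/3.
  x4: f(x4) * nu(x4) = 2 * 1 = 2.
Summing: mu(A) = 16/3 + 4 + 2/3 + 2 = 12.

12


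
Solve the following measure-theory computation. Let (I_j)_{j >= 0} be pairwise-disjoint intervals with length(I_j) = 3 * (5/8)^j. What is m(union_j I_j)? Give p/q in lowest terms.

By countable additivity of the Lebesgue measure on pairwise disjoint measurable sets,
  m(union_{j >= 0} I_j) = sum_{j >= 0} m(I_j) = sum_{j >= 0} a * r^j,
  with a = 3 and r = 5/8.
Since 0 < r = 5/8 < 1, the geometric series converges:
  sum_{j >= 0} a * r^j = a / (1 - r).
  = 3 / (1 - 5/8)
  = 3 / (3/8)
  = 8.

8


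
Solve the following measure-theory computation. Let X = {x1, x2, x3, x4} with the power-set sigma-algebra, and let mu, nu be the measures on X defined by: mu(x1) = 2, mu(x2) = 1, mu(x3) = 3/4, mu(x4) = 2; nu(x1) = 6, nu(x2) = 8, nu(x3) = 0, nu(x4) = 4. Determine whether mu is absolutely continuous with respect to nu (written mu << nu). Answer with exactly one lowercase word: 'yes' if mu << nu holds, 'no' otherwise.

mu << nu means: every nu-null measurable set is also mu-null; equivalently, for every atom x, if nu({x}) = 0 then mu({x}) = 0.
Checking each atom:
  x1: nu = 6 > 0 -> no constraint.
  x2: nu = 8 > 0 -> no constraint.
  x3: nu = 0, mu = 3/4 > 0 -> violates mu << nu.
  x4: nu = 4 > 0 -> no constraint.
The atom(s) x3 violate the condition (nu = 0 but mu > 0). Therefore mu is NOT absolutely continuous w.r.t. nu.

no


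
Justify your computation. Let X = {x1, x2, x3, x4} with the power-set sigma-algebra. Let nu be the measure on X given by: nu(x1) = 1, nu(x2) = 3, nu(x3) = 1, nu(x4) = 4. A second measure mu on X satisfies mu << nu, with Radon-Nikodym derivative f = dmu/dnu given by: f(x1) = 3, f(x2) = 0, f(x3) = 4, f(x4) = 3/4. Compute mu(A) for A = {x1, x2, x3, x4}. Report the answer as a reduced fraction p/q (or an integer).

By the defining property of the Radon-Nikodym derivative, for every measurable set A,
  mu(A) = integral_A f dnu.
Since nu is a discrete measure concentrated on the atoms of X, the integral over A reduces to the sum
  mu(A) = sum_{x in A} f(x) * nu({x}).
Computing each term:
  x1: f(x1) * nu(x1) = 3 * 1 = 3.
  x2: f(x2) * nu(x2) = 0 * 3 = 0.
  x3: f(x3) * nu(x3) = 4 * 1 = 4.
  x4: f(x4) * nu(x4) = 3/4 * 4 = 3.
Summing: mu(A) = 3 + 0 + 4 + 3 = 10.

10


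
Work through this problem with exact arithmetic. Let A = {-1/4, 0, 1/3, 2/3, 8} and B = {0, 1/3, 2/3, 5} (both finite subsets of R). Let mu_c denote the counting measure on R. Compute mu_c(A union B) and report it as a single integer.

Counting measure on a finite set equals cardinality. By inclusion-exclusion, |A union B| = |A| + |B| - |A cap B|.
|A| = 5, |B| = 4, |A cap B| = 3.
So mu_c(A union B) = 5 + 4 - 3 = 6.

6


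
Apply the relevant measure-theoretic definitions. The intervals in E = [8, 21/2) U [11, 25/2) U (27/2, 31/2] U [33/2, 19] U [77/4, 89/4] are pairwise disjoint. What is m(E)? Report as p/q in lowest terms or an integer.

For pairwise disjoint intervals, m(union_i I_i) = sum_i m(I_i),
and m is invariant under swapping open/closed endpoints (single points have measure 0).
So m(E) = sum_i (b_i - a_i).
  I_1 has length 21/2 - 8 = 5/2.
  I_2 has length 25/2 - 11 = 3/2.
  I_3 has length 31/2 - 27/2 = 2.
  I_4 has length 19 - 33/2 = 5/2.
  I_5 has length 89/4 - 77/4 = 3.
Summing:
  m(E) = 5/2 + 3/2 + 2 + 5/2 + 3 = 23/2.

23/2


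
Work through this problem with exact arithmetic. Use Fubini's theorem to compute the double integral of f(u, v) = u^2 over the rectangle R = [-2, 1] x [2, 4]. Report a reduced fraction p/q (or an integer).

f(u, v) is a tensor product of a function of u and a function of v, and both factors are bounded continuous (hence Lebesgue integrable) on the rectangle, so Fubini's theorem applies:
  integral_R f d(m x m) = (integral_a1^b1 u^2 du) * (integral_a2^b2 1 dv).
Inner integral in u: integral_{-2}^{1} u^2 du = (1^3 - (-2)^3)/3
  = 3.
Inner integral in v: integral_{2}^{4} 1 dv = (4^1 - 2^1)/1
  = 2.
Product: (3) * (2) = 6.

6


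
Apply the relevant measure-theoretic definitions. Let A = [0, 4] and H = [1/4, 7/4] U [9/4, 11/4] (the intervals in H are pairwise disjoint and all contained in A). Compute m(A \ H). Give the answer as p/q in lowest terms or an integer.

The ambient interval has length m(A) = 4 - 0 = 4.
Since the holes are disjoint and sit inside A, by finite additivity
  m(H) = sum_i (b_i - a_i), and m(A \ H) = m(A) - m(H).
Computing the hole measures:
  m(H_1) = 7/4 - 1/4 = 3/2.
  m(H_2) = 11/4 - 9/4 = 1/2.
Summed: m(H) = 3/2 + 1/2 = 2.
So m(A \ H) = 4 - 2 = 2.

2


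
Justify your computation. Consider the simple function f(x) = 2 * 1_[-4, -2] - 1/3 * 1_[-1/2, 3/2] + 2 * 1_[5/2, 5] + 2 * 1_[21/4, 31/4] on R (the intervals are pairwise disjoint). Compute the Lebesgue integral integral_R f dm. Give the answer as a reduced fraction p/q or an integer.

For a simple function f = sum_i c_i * 1_{A_i} with disjoint A_i,
  integral f dm = sum_i c_i * m(A_i).
Lengths of the A_i:
  m(A_1) = -2 - (-4) = 2.
  m(A_2) = 3/2 - (-1/2) = 2.
  m(A_3) = 5 - 5/2 = 5/2.
  m(A_4) = 31/4 - 21/4 = 5/2.
Contributions c_i * m(A_i):
  (2) * (2) = 4.
  (-1/3) * (2) = -2/3.
  (2) * (5/2) = 5.
  (2) * (5/2) = 5.
Total: 4 - 2/3 + 5 + 5 = 40/3.

40/3


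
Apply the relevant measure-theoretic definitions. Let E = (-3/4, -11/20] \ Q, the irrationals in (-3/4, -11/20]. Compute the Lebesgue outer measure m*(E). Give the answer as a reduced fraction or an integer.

The interval I = (-3/4, -11/20] has m(I) = -11/20 - (-3/4) = 1/5 (endpoints are measure-zero, so open/closed/half-open agree). Write I = (I cap Q) u (I \ Q). The rationals in I are countable, so m*(I cap Q) = 0 (cover each rational by intervals whose total length is arbitrarily small). By countable subadditivity m*(I) <= m*(I cap Q) + m*(I \ Q), hence m*(I \ Q) >= m(I) = 1/5. The reverse inequality m*(I \ Q) <= m*(I) = 1/5 is trivial since (I \ Q) is a subset of I. Therefore m*(I \ Q) = 1/5.

1/5


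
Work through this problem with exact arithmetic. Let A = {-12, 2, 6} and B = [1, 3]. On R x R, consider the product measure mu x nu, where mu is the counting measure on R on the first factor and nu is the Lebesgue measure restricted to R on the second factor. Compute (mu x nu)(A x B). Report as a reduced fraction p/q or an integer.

For a measurable rectangle A x B, the product measure satisfies
  (mu x nu)(A x B) = mu(A) * nu(B).
  mu(A) = 3.
  nu(B) = 2.
  (mu x nu)(A x B) = 3 * 2 = 6.

6


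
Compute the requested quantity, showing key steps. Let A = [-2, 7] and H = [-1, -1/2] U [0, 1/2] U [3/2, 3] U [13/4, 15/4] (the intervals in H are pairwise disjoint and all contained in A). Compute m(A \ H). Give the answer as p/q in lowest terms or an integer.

The ambient interval has length m(A) = 7 - (-2) = 9.
Since the holes are disjoint and sit inside A, by finite additivity
  m(H) = sum_i (b_i - a_i), and m(A \ H) = m(A) - m(H).
Computing the hole measures:
  m(H_1) = -1/2 - (-1) = 1/2.
  m(H_2) = 1/2 - 0 = 1/2.
  m(H_3) = 3 - 3/2 = 3/2.
  m(H_4) = 15/4 - 13/4 = 1/2.
Summed: m(H) = 1/2 + 1/2 + 3/2 + 1/2 = 3.
So m(A \ H) = 9 - 3 = 6.

6


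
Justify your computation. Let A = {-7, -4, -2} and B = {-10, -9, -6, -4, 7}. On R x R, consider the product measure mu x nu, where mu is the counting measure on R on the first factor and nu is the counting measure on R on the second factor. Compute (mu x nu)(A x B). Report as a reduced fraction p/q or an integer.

For a measurable rectangle A x B, the product measure satisfies
  (mu x nu)(A x B) = mu(A) * nu(B).
  mu(A) = 3.
  nu(B) = 5.
  (mu x nu)(A x B) = 3 * 5 = 15.

15


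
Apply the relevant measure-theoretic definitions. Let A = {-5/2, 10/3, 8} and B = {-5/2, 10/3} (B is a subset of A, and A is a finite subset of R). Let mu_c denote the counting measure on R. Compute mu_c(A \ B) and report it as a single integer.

Counting measure assigns mu_c(E) = |E| (number of elements) when E is finite. For B subset A, A \ B is the set of elements of A not in B, so |A \ B| = |A| - |B|.
|A| = 3, |B| = 2, so mu_c(A \ B) = 3 - 2 = 1.

1


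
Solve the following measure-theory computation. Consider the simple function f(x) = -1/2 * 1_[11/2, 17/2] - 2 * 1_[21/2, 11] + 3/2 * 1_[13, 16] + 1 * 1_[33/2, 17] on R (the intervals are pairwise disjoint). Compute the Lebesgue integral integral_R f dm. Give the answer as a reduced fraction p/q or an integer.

For a simple function f = sum_i c_i * 1_{A_i} with disjoint A_i,
  integral f dm = sum_i c_i * m(A_i).
Lengths of the A_i:
  m(A_1) = 17/2 - 11/2 = 3.
  m(A_2) = 11 - 21/2 = 1/2.
  m(A_3) = 16 - 13 = 3.
  m(A_4) = 17 - 33/2 = 1/2.
Contributions c_i * m(A_i):
  (-1/2) * (3) = -3/2.
  (-2) * (1/2) = -1.
  (3/2) * (3) = 9/2.
  (1) * (1/2) = 1/2.
Total: -3/2 - 1 + 9/2 + 1/2 = 5/2.

5/2


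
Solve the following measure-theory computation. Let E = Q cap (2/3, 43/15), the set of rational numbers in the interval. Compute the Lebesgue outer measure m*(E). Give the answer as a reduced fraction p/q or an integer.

Q cap (2/3, 43/15) is countable; list its elements as q_1, q_2, ... . Fix eps > 0 and cover the k-th point by an interval of length eps * 2^(-k). The cover has total length eps * sum_{k>=1} 2^(-k) = eps, so by definition of outer measure m*(Q cap (2/3, 43/15)) <= eps. Since eps was arbitrary and m* >= 0, the outer measure is 0.

0


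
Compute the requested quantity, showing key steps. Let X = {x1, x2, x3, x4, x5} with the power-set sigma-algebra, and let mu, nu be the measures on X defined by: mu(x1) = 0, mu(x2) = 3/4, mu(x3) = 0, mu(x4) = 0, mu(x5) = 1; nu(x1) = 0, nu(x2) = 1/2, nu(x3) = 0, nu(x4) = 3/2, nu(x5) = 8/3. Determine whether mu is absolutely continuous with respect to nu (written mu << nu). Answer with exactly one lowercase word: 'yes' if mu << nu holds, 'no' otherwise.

mu << nu means: every nu-null measurable set is also mu-null; equivalently, for every atom x, if nu({x}) = 0 then mu({x}) = 0.
Checking each atom:
  x1: nu = 0, mu = 0 -> consistent with mu << nu.
  x2: nu = 1/2 > 0 -> no constraint.
  x3: nu = 0, mu = 0 -> consistent with mu << nu.
  x4: nu = 3/2 > 0 -> no constraint.
  x5: nu = 8/3 > 0 -> no constraint.
No atom violates the condition. Therefore mu << nu.

yes


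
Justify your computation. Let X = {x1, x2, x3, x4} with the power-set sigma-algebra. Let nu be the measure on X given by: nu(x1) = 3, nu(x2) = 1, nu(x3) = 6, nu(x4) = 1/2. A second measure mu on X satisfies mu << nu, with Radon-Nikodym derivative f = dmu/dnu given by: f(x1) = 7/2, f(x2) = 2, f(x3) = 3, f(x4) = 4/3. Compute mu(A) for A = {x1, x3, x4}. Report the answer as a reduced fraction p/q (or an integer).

By the defining property of the Radon-Nikodym derivative, for every measurable set A,
  mu(A) = integral_A f dnu.
Since nu is a discrete measure concentrated on the atoms of X, the integral over A reduces to the sum
  mu(A) = sum_{x in A} f(x) * nu({x}).
Computing each term:
  x1: f(x1) * nu(x1) = 7/2 * 3 = 21/2.
  x3: f(x3) * nu(x3) = 3 * 6 = 18.
  x4: f(x4) * nu(x4) = 4/3 * 1/2 = 2/3.
Summing: mu(A) = 21/2 + 18 + 2/3 = 175/6.

175/6


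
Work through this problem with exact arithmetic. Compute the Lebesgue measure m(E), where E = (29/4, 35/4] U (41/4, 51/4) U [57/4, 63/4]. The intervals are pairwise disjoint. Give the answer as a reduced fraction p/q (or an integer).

For pairwise disjoint intervals, m(union_i I_i) = sum_i m(I_i),
and m is invariant under swapping open/closed endpoints (single points have measure 0).
So m(E) = sum_i (b_i - a_i).
  I_1 has length 35/4 - 29/4 = 3/2.
  I_2 has length 51/4 - 41/4 = 5/2.
  I_3 has length 63/4 - 57/4 = 3/2.
Summing:
  m(E) = 3/2 + 5/2 + 3/2 = 11/2.

11/2


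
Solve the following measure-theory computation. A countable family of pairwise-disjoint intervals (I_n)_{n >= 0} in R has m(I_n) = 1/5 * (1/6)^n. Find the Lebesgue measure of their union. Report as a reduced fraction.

By countable additivity of the Lebesgue measure on pairwise disjoint measurable sets,
  m(union_{n >= 0} I_n) = sum_{n >= 0} m(I_n) = sum_{n >= 0} a * r^n,
  with a = 1/5 and r = 1/6.
Since 0 < r = 1/6 < 1, the geometric series converges:
  sum_{n >= 0} a * r^n = a / (1 - r).
  = 1/5 / (1 - 1/6)
  = 1/5 / (5/6)
  = 6/25.

6/25


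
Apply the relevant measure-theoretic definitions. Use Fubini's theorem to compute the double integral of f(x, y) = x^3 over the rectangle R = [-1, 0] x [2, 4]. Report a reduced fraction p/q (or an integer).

f(x, y) is a tensor product of a function of x and a function of y, and both factors are bounded continuous (hence Lebesgue integrable) on the rectangle, so Fubini's theorem applies:
  integral_R f d(m x m) = (integral_a1^b1 x^3 dx) * (integral_a2^b2 1 dy).
Inner integral in x: integral_{-1}^{0} x^3 dx = (0^4 - (-1)^4)/4
  = -1/4.
Inner integral in y: integral_{2}^{4} 1 dy = (4^1 - 2^1)/1
  = 2.
Product: (-1/4) * (2) = -1/2.

-1/2


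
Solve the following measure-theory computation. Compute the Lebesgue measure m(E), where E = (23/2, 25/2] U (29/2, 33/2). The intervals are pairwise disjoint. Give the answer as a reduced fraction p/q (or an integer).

For pairwise disjoint intervals, m(union_i I_i) = sum_i m(I_i),
and m is invariant under swapping open/closed endpoints (single points have measure 0).
So m(E) = sum_i (b_i - a_i).
  I_1 has length 25/2 - 23/2 = 1.
  I_2 has length 33/2 - 29/2 = 2.
Summing:
  m(E) = 1 + 2 = 3.

3


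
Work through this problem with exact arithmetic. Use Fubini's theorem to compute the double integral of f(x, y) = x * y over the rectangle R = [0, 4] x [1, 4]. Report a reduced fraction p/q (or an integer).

f(x, y) is a tensor product of a function of x and a function of y, and both factors are bounded continuous (hence Lebesgue integrable) on the rectangle, so Fubini's theorem applies:
  integral_R f d(m x m) = (integral_a1^b1 x dx) * (integral_a2^b2 y dy).
Inner integral in x: integral_{0}^{4} x dx = (4^2 - 0^2)/2
  = 8.
Inner integral in y: integral_{1}^{4} y dy = (4^2 - 1^2)/2
  = 15/2.
Product: (8) * (15/2) = 60.

60


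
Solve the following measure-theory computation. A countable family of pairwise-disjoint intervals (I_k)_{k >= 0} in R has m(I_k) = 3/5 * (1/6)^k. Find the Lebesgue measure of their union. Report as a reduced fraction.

By countable additivity of the Lebesgue measure on pairwise disjoint measurable sets,
  m(union_{k >= 0} I_k) = sum_{k >= 0} m(I_k) = sum_{k >= 0} a * r^k,
  with a = 3/5 and r = 1/6.
Since 0 < r = 1/6 < 1, the geometric series converges:
  sum_{k >= 0} a * r^k = a / (1 - r).
  = 3/5 / (1 - 1/6)
  = 3/5 / (5/6)
  = 18/25.

18/25


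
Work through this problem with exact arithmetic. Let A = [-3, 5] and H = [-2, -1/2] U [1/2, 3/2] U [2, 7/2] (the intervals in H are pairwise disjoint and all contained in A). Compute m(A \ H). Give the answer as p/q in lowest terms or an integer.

The ambient interval has length m(A) = 5 - (-3) = 8.
Since the holes are disjoint and sit inside A, by finite additivity
  m(H) = sum_i (b_i - a_i), and m(A \ H) = m(A) - m(H).
Computing the hole measures:
  m(H_1) = -1/2 - (-2) = 3/2.
  m(H_2) = 3/2 - 1/2 = 1.
  m(H_3) = 7/2 - 2 = 3/2.
Summed: m(H) = 3/2 + 1 + 3/2 = 4.
So m(A \ H) = 8 - 4 = 4.

4


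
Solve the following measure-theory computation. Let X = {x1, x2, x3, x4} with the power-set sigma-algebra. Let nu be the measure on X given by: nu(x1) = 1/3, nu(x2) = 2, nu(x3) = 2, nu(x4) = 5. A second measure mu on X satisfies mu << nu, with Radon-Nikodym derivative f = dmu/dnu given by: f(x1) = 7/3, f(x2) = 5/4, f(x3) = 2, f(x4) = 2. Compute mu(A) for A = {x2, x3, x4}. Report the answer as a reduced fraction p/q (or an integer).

By the defining property of the Radon-Nikodym derivative, for every measurable set A,
  mu(A) = integral_A f dnu.
Since nu is a discrete measure concentrated on the atoms of X, the integral over A reduces to the sum
  mu(A) = sum_{x in A} f(x) * nu({x}).
Computing each term:
  x2: f(x2) * nu(x2) = 5/4 * 2 = 5/2.
  x3: f(x3) * nu(x3) = 2 * 2 = 4.
  x4: f(x4) * nu(x4) = 2 * 5 = 10.
Summing: mu(A) = 5/2 + 4 + 10 = 33/2.

33/2


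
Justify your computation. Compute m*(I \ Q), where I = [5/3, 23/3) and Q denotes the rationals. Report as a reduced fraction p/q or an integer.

The interval I = [5/3, 23/3) has m(I) = 23/3 - 5/3 = 6 (endpoints are measure-zero, so open/closed/half-open agree). Write I = (I cap Q) u (I \ Q). The rationals in I are countable, so m*(I cap Q) = 0 (cover each rational by intervals whose total length is arbitrarily small). By countable subadditivity m*(I) <= m*(I cap Q) + m*(I \ Q), hence m*(I \ Q) >= m(I) = 6. The reverse inequality m*(I \ Q) <= m*(I) = 6 is trivial since (I \ Q) is a subset of I. Therefore m*(I \ Q) = 6.

6


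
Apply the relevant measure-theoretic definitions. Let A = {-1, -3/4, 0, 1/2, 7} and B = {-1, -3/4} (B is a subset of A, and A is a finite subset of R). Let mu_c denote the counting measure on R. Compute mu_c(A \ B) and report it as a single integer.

Counting measure assigns mu_c(E) = |E| (number of elements) when E is finite. For B subset A, A \ B is the set of elements of A not in B, so |A \ B| = |A| - |B|.
|A| = 5, |B| = 2, so mu_c(A \ B) = 5 - 2 = 3.

3


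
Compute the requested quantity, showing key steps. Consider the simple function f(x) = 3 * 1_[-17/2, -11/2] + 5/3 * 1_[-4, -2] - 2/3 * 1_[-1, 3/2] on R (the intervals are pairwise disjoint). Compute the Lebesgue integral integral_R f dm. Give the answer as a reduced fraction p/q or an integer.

For a simple function f = sum_i c_i * 1_{A_i} with disjoint A_i,
  integral f dm = sum_i c_i * m(A_i).
Lengths of the A_i:
  m(A_1) = -11/2 - (-17/2) = 3.
  m(A_2) = -2 - (-4) = 2.
  m(A_3) = 3/2 - (-1) = 5/2.
Contributions c_i * m(A_i):
  (3) * (3) = 9.
  (5/3) * (2) = 10/3.
  (-2/3) * (5/2) = -5/3.
Total: 9 + 10/3 - 5/3 = 32/3.

32/3


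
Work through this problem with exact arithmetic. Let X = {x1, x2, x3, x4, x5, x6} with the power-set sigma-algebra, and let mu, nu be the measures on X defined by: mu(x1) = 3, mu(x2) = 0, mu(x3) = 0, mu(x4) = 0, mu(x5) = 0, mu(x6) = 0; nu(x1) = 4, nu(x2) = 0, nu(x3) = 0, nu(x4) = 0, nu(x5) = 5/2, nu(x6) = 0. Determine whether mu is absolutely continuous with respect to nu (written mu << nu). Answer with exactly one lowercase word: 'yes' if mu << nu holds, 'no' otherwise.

mu << nu means: every nu-null measurable set is also mu-null; equivalently, for every atom x, if nu({x}) = 0 then mu({x}) = 0.
Checking each atom:
  x1: nu = 4 > 0 -> no constraint.
  x2: nu = 0, mu = 0 -> consistent with mu << nu.
  x3: nu = 0, mu = 0 -> consistent with mu << nu.
  x4: nu = 0, mu = 0 -> consistent with mu << nu.
  x5: nu = 5/2 > 0 -> no constraint.
  x6: nu = 0, mu = 0 -> consistent with mu << nu.
No atom violates the condition. Therefore mu << nu.

yes


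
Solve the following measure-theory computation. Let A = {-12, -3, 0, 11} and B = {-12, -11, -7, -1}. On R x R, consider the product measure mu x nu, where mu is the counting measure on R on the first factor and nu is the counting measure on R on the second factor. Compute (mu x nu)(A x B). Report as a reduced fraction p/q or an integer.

For a measurable rectangle A x B, the product measure satisfies
  (mu x nu)(A x B) = mu(A) * nu(B).
  mu(A) = 4.
  nu(B) = 4.
  (mu x nu)(A x B) = 4 * 4 = 16.

16


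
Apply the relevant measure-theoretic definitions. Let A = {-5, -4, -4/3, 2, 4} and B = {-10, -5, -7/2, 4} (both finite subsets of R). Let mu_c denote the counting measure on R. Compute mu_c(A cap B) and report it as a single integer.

Counting measure on a finite set equals cardinality. mu_c(A cap B) = |A cap B| (elements appearing in both).
Enumerating the elements of A that also lie in B gives 2 element(s).
So mu_c(A cap B) = 2.

2


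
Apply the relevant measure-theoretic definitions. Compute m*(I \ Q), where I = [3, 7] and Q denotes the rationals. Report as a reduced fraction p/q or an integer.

The interval I = [3, 7] has m(I) = 7 - 3 = 4 (endpoints are measure-zero, so open/closed/half-open agree). Write I = (I cap Q) u (I \ Q). The rationals in I are countable, so m*(I cap Q) = 0 (cover each rational by intervals whose total length is arbitrarily small). By countable subadditivity m*(I) <= m*(I cap Q) + m*(I \ Q), hence m*(I \ Q) >= m(I) = 4. The reverse inequality m*(I \ Q) <= m*(I) = 4 is trivial since (I \ Q) is a subset of I. Therefore m*(I \ Q) = 4.

4


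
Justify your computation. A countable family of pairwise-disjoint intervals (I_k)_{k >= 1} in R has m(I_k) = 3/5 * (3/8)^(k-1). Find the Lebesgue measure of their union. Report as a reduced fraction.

By countable additivity of the Lebesgue measure on pairwise disjoint measurable sets,
  m(union_{k >= 1} I_k) = sum_{k >= 1} m(I_k) = sum_{k >= 1} a * r^(k-1),
  with a = 3/5 and r = 3/8.
Since 0 < r = 3/8 < 1, the geometric series converges:
  sum_{k >= 1} a * r^(k-1) = a / (1 - r).
  = 3/5 / (1 - 3/8)
  = 3/5 / (5/8)
  = 24/25.

24/25


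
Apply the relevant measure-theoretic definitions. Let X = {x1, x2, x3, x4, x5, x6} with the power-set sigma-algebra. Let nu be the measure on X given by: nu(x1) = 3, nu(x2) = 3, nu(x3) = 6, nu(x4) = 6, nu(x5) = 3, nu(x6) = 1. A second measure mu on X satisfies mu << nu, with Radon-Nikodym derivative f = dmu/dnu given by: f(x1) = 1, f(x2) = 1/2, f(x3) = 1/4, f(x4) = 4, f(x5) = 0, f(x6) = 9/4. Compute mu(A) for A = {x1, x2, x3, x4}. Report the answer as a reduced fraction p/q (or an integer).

By the defining property of the Radon-Nikodym derivative, for every measurable set A,
  mu(A) = integral_A f dnu.
Since nu is a discrete measure concentrated on the atoms of X, the integral over A reduces to the sum
  mu(A) = sum_{x in A} f(x) * nu({x}).
Computing each term:
  x1: f(x1) * nu(x1) = 1 * 3 = 3.
  x2: f(x2) * nu(x2) = 1/2 * 3 = 3/2.
  x3: f(x3) * nu(x3) = 1/4 * 6 = 3/2.
  x4: f(x4) * nu(x4) = 4 * 6 = 24.
Summing: mu(A) = 3 + 3/2 + 3/2 + 24 = 30.

30


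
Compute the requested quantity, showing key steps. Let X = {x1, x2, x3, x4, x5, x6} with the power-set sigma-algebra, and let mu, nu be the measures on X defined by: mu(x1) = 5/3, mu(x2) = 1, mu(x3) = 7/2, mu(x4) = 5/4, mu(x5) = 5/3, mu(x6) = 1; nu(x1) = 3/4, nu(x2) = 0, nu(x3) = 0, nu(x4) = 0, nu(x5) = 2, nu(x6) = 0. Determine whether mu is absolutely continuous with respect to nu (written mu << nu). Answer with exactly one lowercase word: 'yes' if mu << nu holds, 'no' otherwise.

mu << nu means: every nu-null measurable set is also mu-null; equivalently, for every atom x, if nu({x}) = 0 then mu({x}) = 0.
Checking each atom:
  x1: nu = 3/4 > 0 -> no constraint.
  x2: nu = 0, mu = 1 > 0 -> violates mu << nu.
  x3: nu = 0, mu = 7/2 > 0 -> violates mu << nu.
  x4: nu = 0, mu = 5/4 > 0 -> violates mu << nu.
  x5: nu = 2 > 0 -> no constraint.
  x6: nu = 0, mu = 1 > 0 -> violates mu << nu.
The atom(s) x2, x3, x4, x6 violate the condition (nu = 0 but mu > 0). Therefore mu is NOT absolutely continuous w.r.t. nu.

no


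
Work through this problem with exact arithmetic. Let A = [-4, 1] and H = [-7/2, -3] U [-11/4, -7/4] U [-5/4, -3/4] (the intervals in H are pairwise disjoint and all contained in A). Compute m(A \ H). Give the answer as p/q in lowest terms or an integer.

The ambient interval has length m(A) = 1 - (-4) = 5.
Since the holes are disjoint and sit inside A, by finite additivity
  m(H) = sum_i (b_i - a_i), and m(A \ H) = m(A) - m(H).
Computing the hole measures:
  m(H_1) = -3 - (-7/2) = 1/2.
  m(H_2) = -7/4 - (-11/4) = 1.
  m(H_3) = -3/4 - (-5/4) = 1/2.
Summed: m(H) = 1/2 + 1 + 1/2 = 2.
So m(A \ H) = 5 - 2 = 3.

3


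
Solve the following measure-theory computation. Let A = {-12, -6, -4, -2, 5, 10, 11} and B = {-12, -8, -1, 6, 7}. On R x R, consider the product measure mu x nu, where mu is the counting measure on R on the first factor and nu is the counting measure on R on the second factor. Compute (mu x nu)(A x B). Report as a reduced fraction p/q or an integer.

For a measurable rectangle A x B, the product measure satisfies
  (mu x nu)(A x B) = mu(A) * nu(B).
  mu(A) = 7.
  nu(B) = 5.
  (mu x nu)(A x B) = 7 * 5 = 35.

35


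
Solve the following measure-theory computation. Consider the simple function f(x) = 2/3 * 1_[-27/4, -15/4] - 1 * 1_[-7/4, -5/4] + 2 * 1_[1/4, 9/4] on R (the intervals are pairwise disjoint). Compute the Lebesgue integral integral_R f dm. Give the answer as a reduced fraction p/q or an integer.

For a simple function f = sum_i c_i * 1_{A_i} with disjoint A_i,
  integral f dm = sum_i c_i * m(A_i).
Lengths of the A_i:
  m(A_1) = -15/4 - (-27/4) = 3.
  m(A_2) = -5/4 - (-7/4) = 1/2.
  m(A_3) = 9/4 - 1/4 = 2.
Contributions c_i * m(A_i):
  (2/3) * (3) = 2.
  (-1) * (1/2) = -1/2.
  (2) * (2) = 4.
Total: 2 - 1/2 + 4 = 11/2.

11/2


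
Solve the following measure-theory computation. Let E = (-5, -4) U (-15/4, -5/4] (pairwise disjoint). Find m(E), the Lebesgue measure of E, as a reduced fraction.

For pairwise disjoint intervals, m(union_i I_i) = sum_i m(I_i),
and m is invariant under swapping open/closed endpoints (single points have measure 0).
So m(E) = sum_i (b_i - a_i).
  I_1 has length -4 - (-5) = 1.
  I_2 has length -5/4 - (-15/4) = 5/2.
Summing:
  m(E) = 1 + 5/2 = 7/2.

7/2


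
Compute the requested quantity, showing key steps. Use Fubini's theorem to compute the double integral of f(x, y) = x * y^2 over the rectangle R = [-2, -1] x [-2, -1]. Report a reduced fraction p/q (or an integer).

f(x, y) is a tensor product of a function of x and a function of y, and both factors are bounded continuous (hence Lebesgue integrable) on the rectangle, so Fubini's theorem applies:
  integral_R f d(m x m) = (integral_a1^b1 x dx) * (integral_a2^b2 y^2 dy).
Inner integral in x: integral_{-2}^{-1} x dx = ((-1)^2 - (-2)^2)/2
  = -3/2.
Inner integral in y: integral_{-2}^{-1} y^2 dy = ((-1)^3 - (-2)^3)/3
  = 7/3.
Product: (-3/2) * (7/3) = -7/2.

-7/2


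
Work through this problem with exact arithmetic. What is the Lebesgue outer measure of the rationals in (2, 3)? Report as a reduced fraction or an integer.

Q cap (2, 3) is countable; list its elements as q_1, q_2, ... . Fix eps > 0 and cover the k-th point by an interval of length eps * 2^(-k). The cover has total length eps * sum_{k>=1} 2^(-k) = eps, so by definition of outer measure m*(Q cap (2, 3)) <= eps. Since eps was arbitrary and m* >= 0, the outer measure is 0.

0


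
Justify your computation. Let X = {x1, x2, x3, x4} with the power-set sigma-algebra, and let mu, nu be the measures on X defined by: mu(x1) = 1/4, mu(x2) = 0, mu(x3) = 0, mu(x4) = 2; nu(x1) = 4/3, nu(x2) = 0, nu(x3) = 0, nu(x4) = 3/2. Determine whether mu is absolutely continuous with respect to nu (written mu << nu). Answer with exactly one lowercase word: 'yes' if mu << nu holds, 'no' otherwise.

mu << nu means: every nu-null measurable set is also mu-null; equivalently, for every atom x, if nu({x}) = 0 then mu({x}) = 0.
Checking each atom:
  x1: nu = 4/3 > 0 -> no constraint.
  x2: nu = 0, mu = 0 -> consistent with mu << nu.
  x3: nu = 0, mu = 0 -> consistent with mu << nu.
  x4: nu = 3/2 > 0 -> no constraint.
No atom violates the condition. Therefore mu << nu.

yes


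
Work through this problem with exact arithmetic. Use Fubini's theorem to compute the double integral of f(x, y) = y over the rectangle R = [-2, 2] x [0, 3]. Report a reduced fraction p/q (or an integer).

f(x, y) is a tensor product of a function of x and a function of y, and both factors are bounded continuous (hence Lebesgue integrable) on the rectangle, so Fubini's theorem applies:
  integral_R f d(m x m) = (integral_a1^b1 1 dx) * (integral_a2^b2 y dy).
Inner integral in x: integral_{-2}^{2} 1 dx = (2^1 - (-2)^1)/1
  = 4.
Inner integral in y: integral_{0}^{3} y dy = (3^2 - 0^2)/2
  = 9/2.
Product: (4) * (9/2) = 18.

18


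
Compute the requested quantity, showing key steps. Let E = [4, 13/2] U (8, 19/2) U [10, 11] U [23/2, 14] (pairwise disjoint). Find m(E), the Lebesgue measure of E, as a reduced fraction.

For pairwise disjoint intervals, m(union_i I_i) = sum_i m(I_i),
and m is invariant under swapping open/closed endpoints (single points have measure 0).
So m(E) = sum_i (b_i - a_i).
  I_1 has length 13/2 - 4 = 5/2.
  I_2 has length 19/2 - 8 = 3/2.
  I_3 has length 11 - 10 = 1.
  I_4 has length 14 - 23/2 = 5/2.
Summing:
  m(E) = 5/2 + 3/2 + 1 + 5/2 = 15/2.

15/2


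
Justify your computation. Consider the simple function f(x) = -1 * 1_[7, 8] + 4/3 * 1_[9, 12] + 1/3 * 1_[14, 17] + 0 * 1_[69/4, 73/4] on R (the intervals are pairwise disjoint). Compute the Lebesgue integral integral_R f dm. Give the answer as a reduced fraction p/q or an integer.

For a simple function f = sum_i c_i * 1_{A_i} with disjoint A_i,
  integral f dm = sum_i c_i * m(A_i).
Lengths of the A_i:
  m(A_1) = 8 - 7 = 1.
  m(A_2) = 12 - 9 = 3.
  m(A_3) = 17 - 14 = 3.
  m(A_4) = 73/4 - 69/4 = 1.
Contributions c_i * m(A_i):
  (-1) * (1) = -1.
  (4/3) * (3) = 4.
  (1/3) * (3) = 1.
  (0) * (1) = 0.
Total: -1 + 4 + 1 + 0 = 4.

4


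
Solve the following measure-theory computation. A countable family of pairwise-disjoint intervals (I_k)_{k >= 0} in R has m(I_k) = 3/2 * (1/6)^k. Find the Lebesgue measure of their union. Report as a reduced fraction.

By countable additivity of the Lebesgue measure on pairwise disjoint measurable sets,
  m(union_{k >= 0} I_k) = sum_{k >= 0} m(I_k) = sum_{k >= 0} a * r^k,
  with a = 3/2 and r = 1/6.
Since 0 < r = 1/6 < 1, the geometric series converges:
  sum_{k >= 0} a * r^k = a / (1 - r).
  = 3/2 / (1 - 1/6)
  = 3/2 / (5/6)
  = 9/5.

9/5


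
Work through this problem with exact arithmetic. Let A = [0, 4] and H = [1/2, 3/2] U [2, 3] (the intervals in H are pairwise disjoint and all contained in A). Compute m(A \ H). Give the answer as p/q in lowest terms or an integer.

The ambient interval has length m(A) = 4 - 0 = 4.
Since the holes are disjoint and sit inside A, by finite additivity
  m(H) = sum_i (b_i - a_i), and m(A \ H) = m(A) - m(H).
Computing the hole measures:
  m(H_1) = 3/2 - 1/2 = 1.
  m(H_2) = 3 - 2 = 1.
Summed: m(H) = 1 + 1 = 2.
So m(A \ H) = 4 - 2 = 2.

2


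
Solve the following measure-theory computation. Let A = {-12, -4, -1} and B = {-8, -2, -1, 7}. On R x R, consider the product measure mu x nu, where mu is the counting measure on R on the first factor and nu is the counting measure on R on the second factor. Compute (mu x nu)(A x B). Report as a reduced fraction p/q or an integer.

For a measurable rectangle A x B, the product measure satisfies
  (mu x nu)(A x B) = mu(A) * nu(B).
  mu(A) = 3.
  nu(B) = 4.
  (mu x nu)(A x B) = 3 * 4 = 12.

12


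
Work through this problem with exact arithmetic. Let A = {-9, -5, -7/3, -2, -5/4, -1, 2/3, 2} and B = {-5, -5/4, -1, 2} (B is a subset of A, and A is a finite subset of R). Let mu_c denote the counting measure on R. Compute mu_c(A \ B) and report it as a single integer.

Counting measure assigns mu_c(E) = |E| (number of elements) when E is finite. For B subset A, A \ B is the set of elements of A not in B, so |A \ B| = |A| - |B|.
|A| = 8, |B| = 4, so mu_c(A \ B) = 8 - 4 = 4.

4


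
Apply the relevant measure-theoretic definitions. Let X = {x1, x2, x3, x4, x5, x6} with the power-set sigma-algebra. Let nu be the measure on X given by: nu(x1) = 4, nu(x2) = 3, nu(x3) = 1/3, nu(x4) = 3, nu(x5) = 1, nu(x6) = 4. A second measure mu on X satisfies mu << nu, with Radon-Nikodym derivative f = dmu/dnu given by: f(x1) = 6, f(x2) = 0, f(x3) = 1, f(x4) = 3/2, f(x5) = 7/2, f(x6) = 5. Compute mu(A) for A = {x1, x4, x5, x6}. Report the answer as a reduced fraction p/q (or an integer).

By the defining property of the Radon-Nikodym derivative, for every measurable set A,
  mu(A) = integral_A f dnu.
Since nu is a discrete measure concentrated on the atoms of X, the integral over A reduces to the sum
  mu(A) = sum_{x in A} f(x) * nu({x}).
Computing each term:
  x1: f(x1) * nu(x1) = 6 * 4 = 24.
  x4: f(x4) * nu(x4) = 3/2 * 3 = 9/2.
  x5: f(x5) * nu(x5) = 7/2 * 1 = 7/2.
  x6: f(x6) * nu(x6) = 5 * 4 = 20.
Summing: mu(A) = 24 + 9/2 + 7/2 + 20 = 52.

52


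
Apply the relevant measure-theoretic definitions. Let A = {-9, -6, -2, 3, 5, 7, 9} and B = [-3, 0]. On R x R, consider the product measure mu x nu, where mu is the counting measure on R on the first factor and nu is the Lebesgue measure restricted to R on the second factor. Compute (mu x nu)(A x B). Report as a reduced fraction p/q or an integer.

For a measurable rectangle A x B, the product measure satisfies
  (mu x nu)(A x B) = mu(A) * nu(B).
  mu(A) = 7.
  nu(B) = 3.
  (mu x nu)(A x B) = 7 * 3 = 21.

21


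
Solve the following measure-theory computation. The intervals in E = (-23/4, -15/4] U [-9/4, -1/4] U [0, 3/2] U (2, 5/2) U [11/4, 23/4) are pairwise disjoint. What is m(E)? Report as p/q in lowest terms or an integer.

For pairwise disjoint intervals, m(union_i I_i) = sum_i m(I_i),
and m is invariant under swapping open/closed endpoints (single points have measure 0).
So m(E) = sum_i (b_i - a_i).
  I_1 has length -15/4 - (-23/4) = 2.
  I_2 has length -1/4 - (-9/4) = 2.
  I_3 has length 3/2 - 0 = 3/2.
  I_4 has length 5/2 - 2 = 1/2.
  I_5 has length 23/4 - 11/4 = 3.
Summing:
  m(E) = 2 + 2 + 3/2 + 1/2 + 3 = 9.

9


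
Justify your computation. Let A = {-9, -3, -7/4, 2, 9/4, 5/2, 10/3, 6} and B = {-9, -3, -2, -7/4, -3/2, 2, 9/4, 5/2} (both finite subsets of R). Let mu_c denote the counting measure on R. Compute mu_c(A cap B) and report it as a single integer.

Counting measure on a finite set equals cardinality. mu_c(A cap B) = |A cap B| (elements appearing in both).
Enumerating the elements of A that also lie in B gives 6 element(s).
So mu_c(A cap B) = 6.

6


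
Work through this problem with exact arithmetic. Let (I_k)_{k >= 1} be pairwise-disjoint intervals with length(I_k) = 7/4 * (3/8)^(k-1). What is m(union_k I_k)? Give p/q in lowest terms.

By countable additivity of the Lebesgue measure on pairwise disjoint measurable sets,
  m(union_{k >= 1} I_k) = sum_{k >= 1} m(I_k) = sum_{k >= 1} a * r^(k-1),
  with a = 7/4 and r = 3/8.
Since 0 < r = 3/8 < 1, the geometric series converges:
  sum_{k >= 1} a * r^(k-1) = a / (1 - r).
  = 7/4 / (1 - 3/8)
  = 7/4 / (5/8)
  = 14/5.

14/5


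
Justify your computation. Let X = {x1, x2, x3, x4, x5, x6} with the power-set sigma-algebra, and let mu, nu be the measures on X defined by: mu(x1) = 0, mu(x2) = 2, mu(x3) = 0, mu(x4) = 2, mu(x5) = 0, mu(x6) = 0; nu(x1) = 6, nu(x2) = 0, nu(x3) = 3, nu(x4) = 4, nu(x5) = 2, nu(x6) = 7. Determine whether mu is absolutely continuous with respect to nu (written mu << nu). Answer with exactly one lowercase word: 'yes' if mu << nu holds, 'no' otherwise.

mu << nu means: every nu-null measurable set is also mu-null; equivalently, for every atom x, if nu({x}) = 0 then mu({x}) = 0.
Checking each atom:
  x1: nu = 6 > 0 -> no constraint.
  x2: nu = 0, mu = 2 > 0 -> violates mu << nu.
  x3: nu = 3 > 0 -> no constraint.
  x4: nu = 4 > 0 -> no constraint.
  x5: nu = 2 > 0 -> no constraint.
  x6: nu = 7 > 0 -> no constraint.
The atom(s) x2 violate the condition (nu = 0 but mu > 0). Therefore mu is NOT absolutely continuous w.r.t. nu.

no


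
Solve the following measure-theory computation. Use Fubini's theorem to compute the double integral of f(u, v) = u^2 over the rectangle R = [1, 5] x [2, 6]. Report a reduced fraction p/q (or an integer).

f(u, v) is a tensor product of a function of u and a function of v, and both factors are bounded continuous (hence Lebesgue integrable) on the rectangle, so Fubini's theorem applies:
  integral_R f d(m x m) = (integral_a1^b1 u^2 du) * (integral_a2^b2 1 dv).
Inner integral in u: integral_{1}^{5} u^2 du = (5^3 - 1^3)/3
  = 124/3.
Inner integral in v: integral_{2}^{6} 1 dv = (6^1 - 2^1)/1
  = 4.
Product: (124/3) * (4) = 496/3.

496/3


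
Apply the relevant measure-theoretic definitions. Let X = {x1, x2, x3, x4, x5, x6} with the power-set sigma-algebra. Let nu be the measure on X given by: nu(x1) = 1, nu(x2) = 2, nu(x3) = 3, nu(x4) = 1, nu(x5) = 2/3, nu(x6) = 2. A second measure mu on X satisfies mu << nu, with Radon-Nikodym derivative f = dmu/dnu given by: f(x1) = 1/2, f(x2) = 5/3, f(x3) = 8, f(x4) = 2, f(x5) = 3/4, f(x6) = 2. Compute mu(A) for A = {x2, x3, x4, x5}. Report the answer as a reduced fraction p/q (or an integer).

By the defining property of the Radon-Nikodym derivative, for every measurable set A,
  mu(A) = integral_A f dnu.
Since nu is a discrete measure concentrated on the atoms of X, the integral over A reduces to the sum
  mu(A) = sum_{x in A} f(x) * nu({x}).
Computing each term:
  x2: f(x2) * nu(x2) = 5/3 * 2 = 10/3.
  x3: f(x3) * nu(x3) = 8 * 3 = 24.
  x4: f(x4) * nu(x4) = 2 * 1 = 2.
  x5: f(x5) * nu(x5) = 3/4 * 2/3 = 1/2.
Summing: mu(A) = 10/3 + 24 + 2 + 1/2 = 179/6.

179/6
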